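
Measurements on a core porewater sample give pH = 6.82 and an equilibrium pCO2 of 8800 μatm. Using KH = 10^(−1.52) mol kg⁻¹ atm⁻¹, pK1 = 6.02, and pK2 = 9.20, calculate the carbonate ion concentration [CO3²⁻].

[CO2*] = KH · pCO2 = 10^(−1.52) × 8800×10^-6 = 2.658×10^-4 mol/kg
α₀ = 1/(1 + K1/[H⁺] + K1K2/[H⁺]²) = 1/(1 + 10^+0.80 + 10^-1.58) = 0.1363
DIC = [CO2*]/α₀ = 2.658×10^-4 / 0.1363 = 1.950 mmol/kg
[CO3²⁻] = α₂·DIC; α₂ = 0.003585, so [CO3²⁻] = 0.003585 × 1.950 = 0.00699 mmol/kg = 6.99 μmol/kg

[CO3²⁻] = 6.99 μmol/kg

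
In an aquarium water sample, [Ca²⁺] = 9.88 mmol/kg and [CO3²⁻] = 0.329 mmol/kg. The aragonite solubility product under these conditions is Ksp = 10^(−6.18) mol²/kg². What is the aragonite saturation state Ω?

Ksp = 10^(−6.18) = 6.607×10^-7
Ω = [Ca²⁺][CO3²⁻]/Ksp = (9.88×10^-3)(0.329×10^-3) / 6.607×10^-7 = 4.92

Ω = 4.92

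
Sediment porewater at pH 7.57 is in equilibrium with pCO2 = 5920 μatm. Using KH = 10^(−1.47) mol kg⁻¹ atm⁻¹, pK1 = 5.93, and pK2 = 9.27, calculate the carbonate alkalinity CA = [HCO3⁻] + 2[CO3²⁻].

[CO2*] = KH · pCO2 = 10^(−1.47) × 5920×10^-6 = 2.006×10^-4 mol/kg
α₀ = 1/(1 + K1/[H⁺] + K1K2/[H⁺]²) = 1/(1 + 10^+1.64 + 10^-0.06) = 0.02197
DIC = [CO2*]/α₀ = 2.006×10^-4 / 0.02197 = 9.132 mmol/kg
CA = (α₁ + 2α₂)·DIC = (0.9589 + 2×0.01913) × 9.132 = 9.11 mmol/kg

CA = 9.11 mmol/kg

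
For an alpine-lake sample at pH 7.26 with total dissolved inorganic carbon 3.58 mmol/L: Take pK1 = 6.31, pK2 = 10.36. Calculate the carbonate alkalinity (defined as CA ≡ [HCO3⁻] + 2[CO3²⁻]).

CA = [HCO3⁻] + 2[CO3²⁻] = (α₁ + 2α₂)·DIC
At pH 7.26: [H⁺]/K1 = 10^-0.95 = 0.11220, K2/[H⁺] = 10^-3.10 = 0.00079433
α₁ = 1/(1 + 0.11220 + 0.00079433) = 1/1.1130 = 0.8985; α₂ = α₁·K2/[H⁺] = 0.0007137
α₁ + 2α₂ = 0.8999
CA = 0.8999 × 3.58 = 3.22 mmol/L

CA = 3.22 mmol/L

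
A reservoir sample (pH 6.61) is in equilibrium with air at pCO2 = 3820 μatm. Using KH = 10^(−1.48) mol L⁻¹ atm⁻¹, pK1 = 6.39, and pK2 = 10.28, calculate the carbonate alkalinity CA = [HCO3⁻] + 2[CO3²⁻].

CA = 0.210 mmol/L

[CO2*] = KH · pCO2 = 10^(−1.48) × 3820×10^-6 = 1.265×10^-4 mol/L
α₀ = 1/(1 + K1/[H⁺] + K1K2/[H⁺]²) = 1/(1 + 10^+0.22 + 10^-3.45) = 0.3759
DIC = [CO2*]/α₀ = 1.265×10^-4 / 0.3759 = 0.3365 mmol/L
CA = (α₁ + 2α₂)·DIC = (0.6239 + 2×0.0001334) × 0.3365 = 0.210 mmol/L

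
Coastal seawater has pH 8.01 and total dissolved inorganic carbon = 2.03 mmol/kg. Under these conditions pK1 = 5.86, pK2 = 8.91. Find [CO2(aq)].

[CO2*] = 12.7 μmol/kg

α₀ = 1 / (1 + K1/[H⁺] + K1K2/[H⁺]²) = 1 / (1 + 10^+2.15 + 10^+1.25)
   = 1 / (1 + 141.25 + 17.783) = 1/160.04 = 0.006249
[CO2*] = α₀ × DIC = 0.006249 × 2.03 = 0.0127 mmol/kg = 12.7 μmol/kg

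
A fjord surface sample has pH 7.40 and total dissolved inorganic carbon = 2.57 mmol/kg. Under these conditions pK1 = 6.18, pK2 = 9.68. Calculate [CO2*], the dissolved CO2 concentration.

α₀ = 1 / (1 + K1/[H⁺] + K1K2/[H⁺]²) = 1 / (1 + 10^+1.22 + 10^-1.06)
   = 1 / (1 + 16.596 + 0.087096) = 1/17.683 = 0.05655
[CO2*] = α₀ × DIC = 0.05655 × 2.57 = 0.145 mmol/kg

[CO2*] = 0.145 mmol/kg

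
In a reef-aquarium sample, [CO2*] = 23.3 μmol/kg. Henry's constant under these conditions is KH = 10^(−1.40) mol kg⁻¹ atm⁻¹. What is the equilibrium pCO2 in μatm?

KH = 10^(−1.40) = 3.981×10^-2 mol kg⁻¹ atm⁻¹
pCO2 = [CO2*]/KH = 23.3×10^-6 / 3.981×10^-2 = 5.85×10^-4 atm = 585 μatm

pCO2 = 585 μatm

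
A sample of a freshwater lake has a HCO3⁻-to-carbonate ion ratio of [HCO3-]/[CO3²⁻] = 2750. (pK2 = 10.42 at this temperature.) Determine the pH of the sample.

pH = 6.98

From K2 = [H⁺][CO3²⁻]/[HCO3-]:  pH = pK2 − log₁₀([HCO3-]/[CO3²⁻])
log₁₀(2750) = +3.439
pH = 10.42 − (+3.439) = 6.98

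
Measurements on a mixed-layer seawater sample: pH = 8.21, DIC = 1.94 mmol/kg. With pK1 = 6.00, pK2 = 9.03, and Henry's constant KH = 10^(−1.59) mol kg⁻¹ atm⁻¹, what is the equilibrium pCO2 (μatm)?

α₀ = 1 / (1 + K1/[H⁺] + K1K2/[H⁺]²) = 1 / (1 + 10^+2.21 + 10^+1.39)
   = 1 / (1 + 162.18 + 24.547) = 1/187.73 = 0.005327
[CO2*] = α₀ × DIC = 0.005327 × 1.94 = 0.01033 mmol/kg = 10.33 μmol/kg
pCO2 = [CO2*]/KH = 1.033×10^-5 / 2.570×10^-2 = 402 μatm

pCO2 = 402 μatm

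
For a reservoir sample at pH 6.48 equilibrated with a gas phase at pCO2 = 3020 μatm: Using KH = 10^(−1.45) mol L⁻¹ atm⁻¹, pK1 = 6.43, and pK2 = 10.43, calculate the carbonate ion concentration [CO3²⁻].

[CO3²⁻] = 0.0135 μmol/L

[CO2*] = KH · pCO2 = 10^(−1.45) × 3020×10^-6 = 1.072×10^-4 mol/L
α₀ = 1/(1 + K1/[H⁺] + K1K2/[H⁺]²) = 1/(1 + 10^+0.05 + 10^-3.90) = 0.4712
DIC = [CO2*]/α₀ = 1.072×10^-4 / 0.4712 = 0.2274 mmol/L
[CO3²⁻] = α₂·DIC; α₂ = 5.932×10^-5, so [CO3²⁻] = 5.932×10^-5 × 0.2274 = 1.35×10^-5 mmol/L = 0.0135 μmol/L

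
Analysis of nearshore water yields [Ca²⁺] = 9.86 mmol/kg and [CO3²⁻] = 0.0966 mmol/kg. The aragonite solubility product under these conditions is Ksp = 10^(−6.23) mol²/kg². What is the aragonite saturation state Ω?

Ksp = 10^(−6.23) = 5.888×10^-7
Ω = [Ca²⁺][CO3²⁻]/Ksp = (9.86×10^-3)(0.0966×10^-3) / 5.888×10^-7 = 1.62

Ω = 1.62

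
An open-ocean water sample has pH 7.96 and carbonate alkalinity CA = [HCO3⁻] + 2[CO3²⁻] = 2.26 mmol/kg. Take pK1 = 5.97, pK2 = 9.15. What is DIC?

CA = [HCO3⁻] + 2[CO3²⁻] = (α₁ + 2α₂)·DIC
At pH 7.96: [H⁺]/K1 = 10^-1.99 = 0.010233, K2/[H⁺] = 10^-1.19 = 0.064565
α₁ = 1/(1 + 0.010233 + 0.064565) = 1/1.0748 = 0.9304; α₂ = α₁·K2/[H⁺] = 0.06007
α₁ + 2α₂ = 1.0506
DIC = CA / (α₁ + 2α₂) = 2.26 / 1.0506 = 2.15 mmol/kg

DIC = 2.15 mmol/kg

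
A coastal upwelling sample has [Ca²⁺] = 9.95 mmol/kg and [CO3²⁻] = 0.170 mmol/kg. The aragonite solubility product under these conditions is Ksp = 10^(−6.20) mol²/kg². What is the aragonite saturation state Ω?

Ksp = 10^(−6.20) = 6.310×10^-7
Ω = [Ca²⁺][CO3²⁻]/Ksp = (9.95×10^-3)(0.170×10^-3) / 6.310×10^-7 = 2.68

Ω = 2.68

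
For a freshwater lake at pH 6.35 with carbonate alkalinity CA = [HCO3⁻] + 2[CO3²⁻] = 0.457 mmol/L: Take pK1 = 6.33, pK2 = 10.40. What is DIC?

CA = [HCO3⁻] + 2[CO3²⁻] = (α₁ + 2α₂)·DIC
At pH 6.35: [H⁺]/K1 = 10^-0.02 = 0.95499, K2/[H⁺] = 10^-4.05 = 8.9125×10^-5
α₁ = 1/(1 + 0.95499 + 8.9125×10^-5) = 1/1.9551 = 0.5115; α₂ = α₁·K2/[H⁺] = 4.559×10^-5
α₁ + 2α₂ = 0.5116
DIC = CA / (α₁ + 2α₂) = 0.457 / 0.5116 = 0.893 mmol/L

DIC = 0.893 mmol/L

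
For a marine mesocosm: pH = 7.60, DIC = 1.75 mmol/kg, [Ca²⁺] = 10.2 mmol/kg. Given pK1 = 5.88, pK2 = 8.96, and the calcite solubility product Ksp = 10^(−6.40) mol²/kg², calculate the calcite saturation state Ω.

α₂ = 1 / (1 + [H⁺]/K2 + [H⁺]²/(K1K2)) = 1 / (1 + 10^+1.36 + 10^-0.36)
   = 1 / (1 + 22.909 + 0.43652) = 1/24.345 = 0.04108
[CO3²⁻] = α₂ × DIC = 0.04108 × 1.75 = 0.07188 mmol/kg
Ksp = 10^(−6.40) = 3.981×10^-7
Ω = [Ca²⁺][CO3²⁻]/Ksp = (10.2×10^-3)(7.188×10^-5) / 3.981×10^-7 = 1.84

Ω = 1.84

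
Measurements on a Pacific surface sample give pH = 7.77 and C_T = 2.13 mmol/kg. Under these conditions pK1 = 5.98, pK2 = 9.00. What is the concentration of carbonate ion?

α₂ = 1 / (1 + [H⁺]/K2 + [H⁺]²/(K1K2)) = 1 / (1 + 10^+1.23 + 10^-0.56)
   = 1 / (1 + 16.982 + 0.27542) = 1/18.258 = 0.05477
[CO3²⁻] = α₂ × DIC = 0.05477 × 2.13 = 0.117 mmol/kg

[CO3²⁻] = 0.117 mmol/kg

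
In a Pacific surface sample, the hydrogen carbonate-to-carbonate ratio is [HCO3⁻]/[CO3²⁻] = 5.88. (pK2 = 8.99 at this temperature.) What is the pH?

From K2 = [H⁺][CO3²⁻]/[HCO3⁻]:  pH = pK2 − log₁₀([HCO3⁻]/[CO3²⁻])
log₁₀(5.88) = +0.769
pH = 8.99 − (+0.769) = 8.22

pH = 8.22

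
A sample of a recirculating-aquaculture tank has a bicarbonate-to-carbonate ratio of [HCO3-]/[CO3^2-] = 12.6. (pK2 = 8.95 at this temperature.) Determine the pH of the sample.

From K2 = [H⁺][CO3^2-]/[HCO3-]:  pH = pK2 − log₁₀([HCO3-]/[CO3^2-])
log₁₀(12.6) = +1.100
pH = 8.95 − (+1.100) = 7.85

pH = 7.85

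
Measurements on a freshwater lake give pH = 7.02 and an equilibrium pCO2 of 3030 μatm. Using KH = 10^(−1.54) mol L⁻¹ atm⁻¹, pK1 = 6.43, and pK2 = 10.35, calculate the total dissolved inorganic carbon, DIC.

[CO2*] = KH · pCO2 = 10^(−1.54) × 3030×10^-6 = 8.739×10^-5 mol/L
α₀ = 1/(1 + K1/[H⁺] + K1K2/[H⁺]²) = 1/(1 + 10^+0.59 + 10^-2.74) = 0.2044
DIC = [CO2*]/α₀ = 8.739×10^-5 / 0.2044 = 0.428 mmol/L

DIC = 0.428 mmol/L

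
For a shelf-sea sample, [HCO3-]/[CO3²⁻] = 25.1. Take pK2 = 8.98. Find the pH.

pH = 7.58

From K2 = [H⁺][CO3²⁻]/[HCO3-]:  pH = pK2 − log₁₀([HCO3-]/[CO3²⁻])
log₁₀(25.1) = +1.400
pH = 8.98 − (+1.400) = 7.58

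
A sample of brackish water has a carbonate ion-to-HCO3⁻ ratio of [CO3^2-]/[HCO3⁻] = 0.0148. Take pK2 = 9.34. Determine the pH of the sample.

From K2 = [H⁺][CO3^2-]/[HCO3⁻]:  pH = pK2 + log₁₀([CO3^2-]/[HCO3⁻])
log₁₀(0.0148) = -1.830
pH = 9.34 + (-1.830) = 7.51

pH = 7.51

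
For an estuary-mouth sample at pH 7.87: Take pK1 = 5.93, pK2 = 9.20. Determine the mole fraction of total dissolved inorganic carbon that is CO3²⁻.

α₂ = 1 / (1 + [H⁺]/K2 + [H⁺]²/(K1K2)) = 1 / (1 + 10^+1.33 + 10^-0.61)
   = 1 / (1 + 21.380 + 0.24547) = 1/22.625 = 0.04420

α₂ = 0.0442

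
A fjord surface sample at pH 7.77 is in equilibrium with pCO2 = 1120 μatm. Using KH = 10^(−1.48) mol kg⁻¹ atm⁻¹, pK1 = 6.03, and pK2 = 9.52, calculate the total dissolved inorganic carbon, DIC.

[CO2*] = KH · pCO2 = 10^(−1.48) × 1120×10^-6 = 3.709×10^-5 mol/kg
α₀ = 1/(1 + K1/[H⁺] + K1K2/[H⁺]²) = 1/(1 + 10^+1.74 + 10^-0.01) = 0.01757
DIC = [CO2*]/α₀ = 3.709×10^-5 / 0.01757 = 2.11 mmol/kg

DIC = 2.11 mmol/kg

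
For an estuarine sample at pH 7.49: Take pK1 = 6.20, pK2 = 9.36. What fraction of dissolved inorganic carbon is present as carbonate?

α₂ = 1 / (1 + [H⁺]/K2 + [H⁺]²/(K1K2)) = 1 / (1 + 10^+1.87 + 10^+0.58)
   = 1 / (1 + 74.131 + 3.8019) = 1/78.933 = 0.01267

α₂ = 0.0127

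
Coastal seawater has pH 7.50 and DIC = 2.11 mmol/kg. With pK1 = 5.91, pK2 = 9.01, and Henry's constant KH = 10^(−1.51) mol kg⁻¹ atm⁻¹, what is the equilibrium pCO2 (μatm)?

α₀ = 1 / (1 + K1/[H⁺] + K1K2/[H⁺]²) = 1 / (1 + 10^+1.59 + 10^+0.08)
   = 1 / (1 + 38.905 + 1.2023) = 1/41.107 = 0.02433
[CO2*] = α₀ × DIC = 0.02433 × 2.11 = 0.05133 mmol/kg
pCO2 = [CO2*]/KH = 5.133×10^-5 / 3.090×10^-2 = 1660 μatm

pCO2 = 1660 μatm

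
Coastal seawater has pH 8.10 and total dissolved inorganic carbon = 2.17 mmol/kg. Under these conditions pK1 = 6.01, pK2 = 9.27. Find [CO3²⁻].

α₂ = 1 / (1 + [H⁺]/K2 + [H⁺]²/(K1K2)) = 1 / (1 + 10^+1.17 + 10^-0.92)
   = 1 / (1 + 14.791 + 0.12023) = 1/15.911 = 0.06285
[CO3²⁻] = α₂ × DIC = 0.06285 × 2.17 = 0.136 mmol/kg

[CO3²⁻] = 0.136 mmol/kg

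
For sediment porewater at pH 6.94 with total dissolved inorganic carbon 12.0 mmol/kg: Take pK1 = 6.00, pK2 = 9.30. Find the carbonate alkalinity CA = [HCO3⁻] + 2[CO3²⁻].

CA = 10.8 mmol/kg

CA = [HCO3⁻] + 2[CO3²⁻] = (α₁ + 2α₂)·DIC
At pH 6.94: [H⁺]/K1 = 10^-0.94 = 0.11482, K2/[H⁺] = 10^-2.36 = 0.0043652
α₁ = 1/(1 + 0.11482 + 0.0043652) = 1/1.1192 = 0.8935; α₂ = α₁·K2/[H⁺] = 0.003900
α₁ + 2α₂ = 0.9013
CA = 0.9013 × 12.0 = 10.8 mmol/kg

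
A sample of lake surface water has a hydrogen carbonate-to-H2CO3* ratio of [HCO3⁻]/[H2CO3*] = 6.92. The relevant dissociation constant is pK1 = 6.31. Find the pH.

From K1 = [H⁺][HCO3⁻]/[H2CO3*]:  pH = pK1 + log₁₀([HCO3⁻]/[H2CO3*])
log₁₀(6.92) = +0.840
pH = 6.31 + (+0.840) = 7.15

pH = 7.15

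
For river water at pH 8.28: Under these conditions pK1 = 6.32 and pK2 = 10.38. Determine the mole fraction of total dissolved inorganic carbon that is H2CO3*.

α₀ = 1 / (1 + K1/[H⁺] + K1K2/[H⁺]²) = 1 / (1 + 10^+1.96 + 10^-0.14)
   = 1 / (1 + 91.201 + 0.72444) = 1/92.926 = 0.01076

α₀ = 0.0108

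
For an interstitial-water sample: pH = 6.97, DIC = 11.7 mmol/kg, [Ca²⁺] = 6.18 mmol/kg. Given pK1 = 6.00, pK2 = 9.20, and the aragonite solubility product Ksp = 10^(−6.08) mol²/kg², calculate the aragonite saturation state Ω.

Ω = 0.460

α₂ = 1 / (1 + [H⁺]/K2 + [H⁺]²/(K1K2)) = 1 / (1 + 10^+2.23 + 10^+1.26)
   = 1 / (1 + 169.82 + 18.197) = 1/189.02 = 0.005290
[CO3²⁻] = α₂ × DIC = 0.005290 × 11.7 = 0.06190 mmol/kg
Ksp = 10^(−6.08) = 8.318×10^-7
Ω = [Ca²⁺][CO3²⁻]/Ksp = (6.18×10^-3)(6.190×10^-5) / 8.318×10^-7 = 0.460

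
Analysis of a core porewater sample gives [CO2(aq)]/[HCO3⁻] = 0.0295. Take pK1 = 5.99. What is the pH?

pH = 7.52

From K1 = [H⁺][HCO3⁻]/[CO2(aq)]:  pH = pK1 − log₁₀([CO2(aq)]/[HCO3⁻])
log₁₀(0.0295) = -1.530
pH = 5.99 − (-1.530) = 7.52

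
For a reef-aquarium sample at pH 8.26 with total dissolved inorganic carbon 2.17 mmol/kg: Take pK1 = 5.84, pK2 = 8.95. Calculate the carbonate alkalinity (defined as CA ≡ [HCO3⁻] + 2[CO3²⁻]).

CA = 2.53 mmol/kg

CA = [HCO3⁻] + 2[CO3²⁻] = (α₁ + 2α₂)·DIC
At pH 8.26: [H⁺]/K1 = 10^-2.42 = 0.0038019, K2/[H⁺] = 10^-0.69 = 0.20417
α₁ = 1/(1 + 0.0038019 + 0.20417) = 1/1.2080 = 0.8278; α₂ = α₁·K2/[H⁺] = 0.1690
α₁ + 2α₂ = 1.1659
CA = 1.1659 × 2.17 = 2.53 mmol/kg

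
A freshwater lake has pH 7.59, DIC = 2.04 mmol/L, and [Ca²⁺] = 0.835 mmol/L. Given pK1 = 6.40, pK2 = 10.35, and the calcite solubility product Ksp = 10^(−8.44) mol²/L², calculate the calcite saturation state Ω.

α₂ = 1 / (1 + [H⁺]/K2 + [H⁺]²/(K1K2)) = 1 / (1 + 10^+2.76 + 10^+1.57)
   = 1 / (1 + 575.44 + 37.154) = 1/613.59 = 0.001630
[CO3²⁻] = α₂ × DIC = 0.001630 × 2.04 = 0.003325 mmol/L = 3.325 μmol/L
Ksp = 10^(−8.44) = 3.631×10^-9
Ω = [Ca²⁺][CO3²⁻]/Ksp = (0.835×10^-3)(3.325×10^-6) / 3.631×10^-9 = 0.765

Ω = 0.765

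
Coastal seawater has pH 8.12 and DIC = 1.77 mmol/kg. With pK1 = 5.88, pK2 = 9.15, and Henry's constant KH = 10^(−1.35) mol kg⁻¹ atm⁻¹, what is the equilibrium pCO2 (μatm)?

pCO2 = 207 μatm

α₀ = 1 / (1 + K1/[H⁺] + K1K2/[H⁺]²) = 1 / (1 + 10^+2.24 + 10^+1.21)
   = 1 / (1 + 173.78 + 16.218) = 1/191.00 = 0.005236
[CO2*] = α₀ × DIC = 0.005236 × 1.77 = 0.009267 mmol/kg = 9.267 μmol/kg
pCO2 = [CO2*]/KH = 9.267×10^-6 / 4.467×10^-2 = 207 μatm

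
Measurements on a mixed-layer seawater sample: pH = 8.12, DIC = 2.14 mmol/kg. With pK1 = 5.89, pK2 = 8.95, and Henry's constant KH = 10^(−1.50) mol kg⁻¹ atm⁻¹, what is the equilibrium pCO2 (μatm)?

pCO2 = 345 μatm

α₀ = 1 / (1 + K1/[H⁺] + K1K2/[H⁺]²) = 1 / (1 + 10^+2.23 + 10^+1.40)
   = 1 / (1 + 169.82 + 25.119) = 1/195.94 = 0.005104
[CO2*] = α₀ × DIC = 0.005104 × 2.14 = 0.01092 mmol/kg = 10.92 μmol/kg
pCO2 = [CO2*]/KH = 1.092×10^-5 / 3.162×10^-2 = 345 μatm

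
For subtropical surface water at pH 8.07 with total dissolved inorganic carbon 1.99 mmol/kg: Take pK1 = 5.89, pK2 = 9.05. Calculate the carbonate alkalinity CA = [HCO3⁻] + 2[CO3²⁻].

CA = [HCO3⁻] + 2[CO3²⁻] = (α₁ + 2α₂)·DIC
At pH 8.07: [H⁺]/K1 = 10^-2.18 = 0.0066069, K2/[H⁺] = 10^-0.98 = 0.10471
α₁ = 1/(1 + 0.0066069 + 0.10471) = 1/1.1113 = 0.8998; α₂ = α₁·K2/[H⁺] = 0.09422
α₁ + 2α₂ = 1.0883
CA = 1.0883 × 1.99 = 2.17 mmol/kg

CA = 2.17 mmol/kg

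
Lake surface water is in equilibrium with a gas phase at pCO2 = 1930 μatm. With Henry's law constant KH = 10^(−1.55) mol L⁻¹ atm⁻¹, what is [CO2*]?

KH = 10^(−1.55) = 2.818×10^-2 mol L⁻¹ atm⁻¹
[CO2*] = KH · pCO2 = 2.818×10^-2 × 1930×10^-6 atm = 5.44×10^-5 mol/L

[CO2*] = 54.4 μmol/L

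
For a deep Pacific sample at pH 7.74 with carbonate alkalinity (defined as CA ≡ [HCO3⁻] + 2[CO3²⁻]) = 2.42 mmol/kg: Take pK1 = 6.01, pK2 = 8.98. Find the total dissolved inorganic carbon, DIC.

DIC = 2.34 mmol/kg

CA = [HCO3⁻] + 2[CO3²⁻] = (α₁ + 2α₂)·DIC
At pH 7.74: [H⁺]/K1 = 10^-1.73 = 0.018621, K2/[H⁺] = 10^-1.24 = 0.057544
α₁ = 1/(1 + 0.018621 + 0.057544) = 1/1.0762 = 0.9292; α₂ = α₁·K2/[H⁺] = 0.05347
α₁ + 2α₂ = 1.0362
DIC = CA / (α₁ + 2α₂) = 2.42 / 1.0362 = 2.34 mmol/kg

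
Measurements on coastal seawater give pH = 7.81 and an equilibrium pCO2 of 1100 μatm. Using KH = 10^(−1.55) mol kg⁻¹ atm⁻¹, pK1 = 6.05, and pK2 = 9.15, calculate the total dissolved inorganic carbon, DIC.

[CO2*] = KH · pCO2 = 10^(−1.55) × 1100×10^-6 = 3.100×10^-5 mol/kg
α₀ = 1/(1 + K1/[H⁺] + K1K2/[H⁺]²) = 1/(1 + 10^+1.76 + 10^+0.42) = 0.01635
DIC = [CO2*]/α₀ = 3.100×10^-5 / 0.01635 = 1.90 mmol/kg

DIC = 1.90 mmol/kg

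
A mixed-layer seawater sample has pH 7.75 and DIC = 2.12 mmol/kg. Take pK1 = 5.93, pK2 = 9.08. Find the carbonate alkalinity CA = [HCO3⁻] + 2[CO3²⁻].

CA = [HCO3⁻] + 2[CO3²⁻] = (α₁ + 2α₂)·DIC
At pH 7.75: [H⁺]/K1 = 10^-1.82 = 0.015136, K2/[H⁺] = 10^-1.33 = 0.046774
α₁ = 1/(1 + 0.015136 + 0.046774) = 1/1.0619 = 0.9417; α₂ = α₁·K2/[H⁺] = 0.04405
α₁ + 2α₂ = 1.0298
CA = 1.0298 × 2.12 = 2.18 mmol/kg

CA = 2.18 mmol/kg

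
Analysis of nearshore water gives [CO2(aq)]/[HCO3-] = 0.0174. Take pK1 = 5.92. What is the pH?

pH = 7.68

From K1 = [H⁺][HCO3-]/[CO2(aq)]:  pH = pK1 − log₁₀([CO2(aq)]/[HCO3-])
log₁₀(0.0174) = -1.759
pH = 5.92 − (-1.759) = 7.68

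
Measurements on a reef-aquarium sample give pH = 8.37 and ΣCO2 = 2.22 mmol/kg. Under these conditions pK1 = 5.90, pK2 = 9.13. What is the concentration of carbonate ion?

α₂ = 1 / (1 + [H⁺]/K2 + [H⁺]²/(K1K2)) = 1 / (1 + 10^+0.76 + 10^-1.71)
   = 1 / (1 + 5.7544 + 0.019498) = 1/6.7739 = 0.1476
[CO3²⁻] = α₂ × DIC = 0.1476 × 2.22 = 0.328 mmol/kg

[CO3²⁻] = 0.328 mmol/kg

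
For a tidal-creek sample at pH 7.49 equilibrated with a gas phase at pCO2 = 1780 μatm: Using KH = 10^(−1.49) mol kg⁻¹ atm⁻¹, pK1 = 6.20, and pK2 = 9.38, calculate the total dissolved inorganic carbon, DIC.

DIC = 1.20 mmol/kg

[CO2*] = KH · pCO2 = 10^(−1.49) × 1780×10^-6 = 5.760×10^-5 mol/kg
α₀ = 1/(1 + K1/[H⁺] + K1K2/[H⁺]²) = 1/(1 + 10^+1.29 + 10^-0.60) = 0.04819
DIC = [CO2*]/α₀ = 5.760×10^-5 / 0.04819 = 1.20 mmol/kg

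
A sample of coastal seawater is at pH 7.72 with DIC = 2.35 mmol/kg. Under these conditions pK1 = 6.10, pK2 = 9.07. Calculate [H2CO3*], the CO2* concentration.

[CO2*] = 0.0528 mmol/kg

α₀ = 1 / (1 + K1/[H⁺] + K1K2/[H⁺]²) = 1 / (1 + 10^+1.62 + 10^+0.27)
   = 1 / (1 + 41.687 + 1.8621) = 1/44.549 = 0.02245
[CO2*] = α₀ × DIC = 0.02245 × 2.35 = 0.0528 mmol/kg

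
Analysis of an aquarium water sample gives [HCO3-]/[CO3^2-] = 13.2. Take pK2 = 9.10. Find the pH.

From K2 = [H⁺][CO3^2-]/[HCO3-]:  pH = pK2 − log₁₀([HCO3-]/[CO3^2-])
log₁₀(13.2) = +1.121
pH = 9.10 − (+1.121) = 7.98

pH = 7.98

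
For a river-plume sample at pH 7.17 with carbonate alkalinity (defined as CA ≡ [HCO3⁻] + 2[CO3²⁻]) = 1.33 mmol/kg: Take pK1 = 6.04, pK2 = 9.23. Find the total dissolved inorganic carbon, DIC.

CA = [HCO3⁻] + 2[CO3²⁻] = (α₁ + 2α₂)·DIC
At pH 7.17: [H⁺]/K1 = 10^-1.13 = 0.074131, K2/[H⁺] = 10^-2.06 = 0.0087096
α₁ = 1/(1 + 0.074131 + 0.0087096) = 1/1.0828 = 0.9235; α₂ = α₁·K2/[H⁺] = 0.008043
α₁ + 2α₂ = 0.9396
DIC = CA / (α₁ + 2α₂) = 1.33 / 0.9396 = 1.42 mmol/kg

DIC = 1.42 mmol/kg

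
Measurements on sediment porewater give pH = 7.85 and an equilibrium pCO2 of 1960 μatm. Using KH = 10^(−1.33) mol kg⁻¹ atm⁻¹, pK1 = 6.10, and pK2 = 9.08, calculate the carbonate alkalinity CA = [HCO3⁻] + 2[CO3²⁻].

CA = 5.76 mmol/kg

[CO2*] = KH · pCO2 = 10^(−1.33) × 1960×10^-6 = 9.168×10^-5 mol/kg
α₀ = 1/(1 + K1/[H⁺] + K1K2/[H⁺]²) = 1/(1 + 10^+1.75 + 10^+0.52) = 0.01652
DIC = [CO2*]/α₀ = 9.168×10^-5 / 0.01652 = 5.551 mmol/kg
CA = (α₁ + 2α₂)·DIC = (0.9288 + 2×0.05469) × 5.551 = 5.76 mmol/kg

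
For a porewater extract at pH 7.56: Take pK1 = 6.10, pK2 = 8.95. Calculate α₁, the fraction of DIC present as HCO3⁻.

α₁ = 1 / (1 + [H⁺]/K1 + K2/[H⁺]) = 1 / (1 + 10^-1.46 + 10^-1.39)
   = 1 / (1 + 0.034674 + 0.040738) = 1/1.0754 = 0.9299

α₁ = 0.930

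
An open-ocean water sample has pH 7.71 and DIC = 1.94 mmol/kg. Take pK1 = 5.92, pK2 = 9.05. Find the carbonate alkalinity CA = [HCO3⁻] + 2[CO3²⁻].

CA = 1.99 mmol/kg

CA = [HCO3⁻] + 2[CO3²⁻] = (α₁ + 2α₂)·DIC
At pH 7.71: [H⁺]/K1 = 10^-1.79 = 0.016218, K2/[H⁺] = 10^-1.34 = 0.045709
α₁ = 1/(1 + 0.016218 + 0.045709) = 1/1.0619 = 0.9417; α₂ = α₁·K2/[H⁺] = 0.04304
α₁ + 2α₂ = 1.0278
CA = 1.0278 × 1.94 = 1.99 mmol/kg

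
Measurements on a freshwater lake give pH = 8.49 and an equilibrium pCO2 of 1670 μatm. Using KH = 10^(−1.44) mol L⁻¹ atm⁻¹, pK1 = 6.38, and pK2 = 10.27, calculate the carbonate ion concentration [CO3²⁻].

[CO2*] = KH · pCO2 = 10^(−1.44) × 1670×10^-6 = 6.063×10^-5 mol/L
α₀ = 1/(1 + K1/[H⁺] + K1K2/[H⁺]²) = 1/(1 + 10^+2.11 + 10^+0.33) = 0.007578
DIC = [CO2*]/α₀ = 6.063×10^-5 / 0.007578 = 8.001 mmol/L
[CO3²⁻] = α₂·DIC; α₂ = 0.01620, so [CO3²⁻] = 0.01620 × 8.001 = 0.130 mmol/L

[CO3²⁻] = 0.130 mmol/L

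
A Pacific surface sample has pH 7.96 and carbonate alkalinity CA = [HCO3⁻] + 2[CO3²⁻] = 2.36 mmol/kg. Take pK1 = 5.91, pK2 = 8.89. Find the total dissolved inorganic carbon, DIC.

DIC = 2.15 mmol/kg

CA = [HCO3⁻] + 2[CO3²⁻] = (α₁ + 2α₂)·DIC
At pH 7.96: [H⁺]/K1 = 10^-2.05 = 0.0089125, K2/[H⁺] = 10^-0.93 = 0.11749
α₁ = 1/(1 + 0.0089125 + 0.11749) = 1/1.1264 = 0.8878; α₂ = α₁·K2/[H⁺] = 0.1043
α₁ + 2α₂ = 1.0964
DIC = CA / (α₁ + 2α₂) = 2.36 / 1.0964 = 2.15 mmol/kg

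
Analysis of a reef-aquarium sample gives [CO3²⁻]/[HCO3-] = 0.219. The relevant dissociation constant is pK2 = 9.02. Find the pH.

From K2 = [H⁺][CO3²⁻]/[HCO3-]:  pH = pK2 + log₁₀([CO3²⁻]/[HCO3-])
log₁₀(0.219) = -0.660
pH = 9.02 + (-0.660) = 8.36

pH = 8.36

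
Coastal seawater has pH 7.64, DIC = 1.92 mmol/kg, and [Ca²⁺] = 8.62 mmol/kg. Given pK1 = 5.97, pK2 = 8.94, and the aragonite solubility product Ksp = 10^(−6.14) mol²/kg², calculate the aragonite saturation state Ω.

Ω = 1.07

α₂ = 1 / (1 + [H⁺]/K2 + [H⁺]²/(K1K2)) = 1 / (1 + 10^+1.30 + 10^-0.37)
   = 1 / (1 + 19.953 + 0.42658) = 1/21.379 = 0.04677
[CO3²⁻] = α₂ × DIC = 0.04677 × 1.92 = 0.08981 mmol/kg
Ksp = 10^(−6.14) = 7.244×10^-7
Ω = [Ca²⁺][CO3²⁻]/Ksp = (8.62×10^-3)(8.981×10^-5) / 7.244×10^-7 = 1.07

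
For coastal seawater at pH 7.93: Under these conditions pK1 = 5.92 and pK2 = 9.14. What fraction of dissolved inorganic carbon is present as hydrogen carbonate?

α₁ = 0.933

α₁ = 1 / (1 + [H⁺]/K1 + K2/[H⁺]) = 1 / (1 + 10^-2.01 + 10^-1.21)
   = 1 / (1 + 0.0097724 + 0.061660) = 1/1.0714 = 0.9333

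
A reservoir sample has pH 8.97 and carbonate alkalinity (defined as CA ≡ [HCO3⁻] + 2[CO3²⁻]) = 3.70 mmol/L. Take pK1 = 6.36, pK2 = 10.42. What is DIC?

CA = [HCO3⁻] + 2[CO3²⁻] = (α₁ + 2α₂)·DIC
At pH 8.97: [H⁺]/K1 = 10^-2.61 = 0.0024547, K2/[H⁺] = 10^-1.45 = 0.035481
α₁ = 1/(1 + 0.0024547 + 0.035481) = 1/1.0379 = 0.9635; α₂ = α₁·K2/[H⁺] = 0.03418
α₁ + 2α₂ = 1.0318
DIC = CA / (α₁ + 2α₂) = 3.70 / 1.0318 = 3.59 mmol/L

DIC = 3.59 mmol/L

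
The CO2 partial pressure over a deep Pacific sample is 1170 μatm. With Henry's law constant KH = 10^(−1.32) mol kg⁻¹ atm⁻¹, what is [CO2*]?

[CO2*] = 56.0 μmol/kg

KH = 10^(−1.32) = 4.786×10^-2 mol kg⁻¹ atm⁻¹
[CO2*] = KH · pCO2 = 4.786×10^-2 × 1170×10^-6 atm = 5.60×10^-5 mol/kg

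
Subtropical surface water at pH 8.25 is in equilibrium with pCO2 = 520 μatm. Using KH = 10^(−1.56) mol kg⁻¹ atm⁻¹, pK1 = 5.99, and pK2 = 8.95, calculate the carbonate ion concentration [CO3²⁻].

[CO3²⁻] = 0.520 mmol/kg

[CO2*] = KH · pCO2 = 10^(−1.56) × 520×10^-6 = 1.432×10^-5 mol/kg
α₀ = 1/(1 + K1/[H⁺] + K1K2/[H⁺]²) = 1/(1 + 10^+2.26 + 10^+1.56) = 0.004560
DIC = [CO2*]/α₀ = 1.432×10^-5 / 0.004560 = 3.140 mmol/kg
[CO3²⁻] = α₂·DIC; α₂ = 0.1656, so [CO3²⁻] = 0.1656 × 3.140 = 0.520 mmol/kg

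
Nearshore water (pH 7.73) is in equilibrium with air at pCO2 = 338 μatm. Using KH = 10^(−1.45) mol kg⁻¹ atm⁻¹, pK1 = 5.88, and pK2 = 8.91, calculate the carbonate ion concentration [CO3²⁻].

[CO3²⁻] = 0.0561 mmol/kg

[CO2*] = KH · pCO2 = 10^(−1.45) × 338×10^-6 = 1.199×10^-5 mol/kg
α₀ = 1/(1 + K1/[H⁺] + K1K2/[H⁺]²) = 1/(1 + 10^+1.85 + 10^+0.67) = 0.01308
DIC = [CO2*]/α₀ = 1.199×10^-5 / 0.01308 = 0.9171 mmol/kg
[CO3²⁻] = α₂·DIC; α₂ = 0.06116, so [CO3²⁻] = 0.06116 × 0.9171 = 0.0561 mmol/kg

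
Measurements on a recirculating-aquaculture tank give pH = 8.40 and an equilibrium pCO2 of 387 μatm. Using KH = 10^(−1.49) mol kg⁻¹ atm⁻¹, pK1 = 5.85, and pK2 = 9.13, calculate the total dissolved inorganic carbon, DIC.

[CO2*] = KH · pCO2 = 10^(−1.49) × 387×10^-6 = 1.252×10^-5 mol/kg
α₀ = 1/(1 + K1/[H⁺] + K1K2/[H⁺]²) = 1/(1 + 10^+2.55 + 10^+1.82) = 0.002370
DIC = [CO2*]/α₀ = 1.252×10^-5 / 0.002370 = 5.28 mmol/kg

DIC = 5.28 mmol/kg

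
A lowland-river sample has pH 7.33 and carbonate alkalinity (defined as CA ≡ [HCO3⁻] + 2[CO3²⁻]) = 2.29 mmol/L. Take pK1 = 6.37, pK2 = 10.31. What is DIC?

CA = [HCO3⁻] + 2[CO3²⁻] = (α₁ + 2α₂)·DIC
At pH 7.33: [H⁺]/K1 = 10^-0.96 = 0.10965, K2/[H⁺] = 10^-2.98 = 0.0010471
α₁ = 1/(1 + 0.10965 + 0.0010471) = 1/1.1107 = 0.9003; α₂ = α₁·K2/[H⁺] = 0.0009428
α₁ + 2α₂ = 0.9022
DIC = CA / (α₁ + 2α₂) = 2.29 / 0.9022 = 2.54 mmol/L

DIC = 2.54 mmol/L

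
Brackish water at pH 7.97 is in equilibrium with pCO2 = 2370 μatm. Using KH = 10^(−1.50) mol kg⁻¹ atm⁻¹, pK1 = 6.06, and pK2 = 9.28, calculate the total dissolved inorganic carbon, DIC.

DIC = 6.47 mmol/kg

[CO2*] = KH · pCO2 = 10^(−1.50) × 2370×10^-6 = 7.495×10^-5 mol/kg
α₀ = 1/(1 + K1/[H⁺] + K1K2/[H⁺]²) = 1/(1 + 10^+1.91 + 10^+0.60) = 0.01159
DIC = [CO2*]/α₀ = 7.495×10^-5 / 0.01159 = 6.47 mmol/kg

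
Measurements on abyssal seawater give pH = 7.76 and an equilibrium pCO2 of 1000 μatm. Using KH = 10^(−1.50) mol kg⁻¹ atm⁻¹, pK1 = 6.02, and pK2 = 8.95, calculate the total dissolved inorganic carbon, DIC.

DIC = 1.88 mmol/kg

[CO2*] = KH · pCO2 = 10^(−1.50) × 1000×10^-6 = 3.162×10^-5 mol/kg
α₀ = 1/(1 + K1/[H⁺] + K1K2/[H⁺]²) = 1/(1 + 10^+1.74 + 10^+0.55) = 0.01681
DIC = [CO2*]/α₀ = 3.162×10^-5 / 0.01681 = 1.88 mmol/kg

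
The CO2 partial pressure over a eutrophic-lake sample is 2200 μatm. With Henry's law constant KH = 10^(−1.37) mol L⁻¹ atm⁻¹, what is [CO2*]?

[CO2*] = 93.8 μmol/L

KH = 10^(−1.37) = 4.266×10^-2 mol L⁻¹ atm⁻¹
[CO2*] = KH · pCO2 = 4.266×10^-2 × 2200×10^-6 atm = 9.38×10^-5 mol/L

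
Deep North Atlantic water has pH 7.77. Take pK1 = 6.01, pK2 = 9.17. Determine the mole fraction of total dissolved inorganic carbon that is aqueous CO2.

α₀ = 1 / (1 + K1/[H⁺] + K1K2/[H⁺]²) = 1 / (1 + 10^+1.76 + 10^+0.36)
   = 1 / (1 + 57.544 + 2.2909) = 1/60.835 = 0.01644

α₀ = 0.0164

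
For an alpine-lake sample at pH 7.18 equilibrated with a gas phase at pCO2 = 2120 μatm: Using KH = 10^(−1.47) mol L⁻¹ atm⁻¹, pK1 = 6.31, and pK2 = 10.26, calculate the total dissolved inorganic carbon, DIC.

DIC = 0.605 mmol/L

[CO2*] = KH · pCO2 = 10^(−1.47) × 2120×10^-6 = 7.183×10^-5 mol/L
α₀ = 1/(1 + K1/[H⁺] + K1K2/[H⁺]²) = 1/(1 + 10^+0.87 + 10^-2.21) = 0.1188
DIC = [CO2*]/α₀ = 7.183×10^-5 / 0.1188 = 0.605 mmol/L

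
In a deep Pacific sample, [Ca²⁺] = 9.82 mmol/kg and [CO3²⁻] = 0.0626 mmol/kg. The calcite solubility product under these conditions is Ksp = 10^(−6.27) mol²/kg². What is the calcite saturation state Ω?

Ω = 1.14

Ksp = 10^(−6.27) = 5.370×10^-7
Ω = [Ca²⁺][CO3²⁻]/Ksp = (9.82×10^-3)(0.0626×10^-3) / 5.370×10^-7 = 1.14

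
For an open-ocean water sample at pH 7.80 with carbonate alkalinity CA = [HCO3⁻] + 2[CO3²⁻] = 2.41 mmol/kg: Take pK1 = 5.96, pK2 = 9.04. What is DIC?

CA = [HCO3⁻] + 2[CO3²⁻] = (α₁ + 2α₂)·DIC
At pH 7.80: [H⁺]/K1 = 10^-1.84 = 0.014454, K2/[H⁺] = 10^-1.24 = 0.057544
α₁ = 1/(1 + 0.014454 + 0.057544) = 1/1.0720 = 0.9328; α₂ = α₁·K2/[H⁺] = 0.05368
α₁ + 2α₂ = 1.0402
DIC = CA / (α₁ + 2α₂) = 2.41 / 1.0402 = 2.32 mmol/kg

DIC = 2.32 mmol/kg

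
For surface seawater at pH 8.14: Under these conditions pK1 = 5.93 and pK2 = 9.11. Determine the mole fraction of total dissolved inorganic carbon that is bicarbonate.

α₁ = 1 / (1 + [H⁺]/K1 + K2/[H⁺]) = 1 / (1 + 10^-2.21 + 10^-0.97)
   = 1 / (1 + 0.0061660 + 0.10715) = 1/1.1133 = 0.8982

α₁ = 0.898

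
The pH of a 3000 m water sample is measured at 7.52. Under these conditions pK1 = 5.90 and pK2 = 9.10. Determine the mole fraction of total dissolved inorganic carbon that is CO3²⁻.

α₂ = 0.0250

α₂ = 1 / (1 + [H⁺]/K2 + [H⁺]²/(K1K2)) = 1 / (1 + 10^+1.58 + 10^-0.04)
   = 1 / (1 + 38.019 + 0.91201) = 1/39.931 = 0.02504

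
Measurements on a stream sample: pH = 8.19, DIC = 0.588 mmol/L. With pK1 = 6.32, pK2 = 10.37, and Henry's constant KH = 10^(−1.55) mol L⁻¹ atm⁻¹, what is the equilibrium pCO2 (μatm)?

α₀ = 1 / (1 + K1/[H⁺] + K1K2/[H⁺]²) = 1 / (1 + 10^+1.87 + 10^-0.31)
   = 1 / (1 + 74.131 + 0.48978) = 1/75.621 = 0.01322
[CO2*] = α₀ × DIC = 0.01322 × 0.588 = 0.007776 mmol/L = 7.776 μmol/L
pCO2 = [CO2*]/KH = 7.776×10^-6 / 2.818×10^-2 = 276 μatm

pCO2 = 276 μatm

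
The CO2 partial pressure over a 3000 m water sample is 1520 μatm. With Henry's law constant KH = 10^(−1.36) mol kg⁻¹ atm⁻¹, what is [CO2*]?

[CO2*] = 66.4 μmol/kg

KH = 10^(−1.36) = 4.365×10^-2 mol kg⁻¹ atm⁻¹
[CO2*] = KH · pCO2 = 4.365×10^-2 × 1520×10^-6 atm = 6.64×10^-5 mol/kg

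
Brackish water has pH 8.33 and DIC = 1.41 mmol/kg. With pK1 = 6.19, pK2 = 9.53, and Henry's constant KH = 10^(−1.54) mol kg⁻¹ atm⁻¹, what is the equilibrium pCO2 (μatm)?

pCO2 = 331 μatm

α₀ = 1 / (1 + K1/[H⁺] + K1K2/[H⁺]²) = 1 / (1 + 10^+2.14 + 10^+0.94)
   = 1 / (1 + 138.04 + 8.7096) = 1/147.75 = 0.006768
[CO2*] = α₀ × DIC = 0.006768 × 1.41 = 0.009543 mmol/kg = 9.543 μmol/kg
pCO2 = [CO2*]/KH = 9.543×10^-6 / 2.884×10^-2 = 331 μatm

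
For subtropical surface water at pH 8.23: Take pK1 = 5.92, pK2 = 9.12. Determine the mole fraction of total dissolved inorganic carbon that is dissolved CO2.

α₀ = 1 / (1 + K1/[H⁺] + K1K2/[H⁺]²) = 1 / (1 + 10^+2.31 + 10^+1.42)
   = 1 / (1 + 204.17 + 26.303) = 1/231.48 = 0.004320

α₀ = 0.00432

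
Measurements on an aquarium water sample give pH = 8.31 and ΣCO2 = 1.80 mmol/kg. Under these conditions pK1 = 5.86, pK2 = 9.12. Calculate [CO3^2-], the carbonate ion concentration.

α₂ = 1 / (1 + [H⁺]/K2 + [H⁺]²/(K1K2)) = 1 / (1 + 10^+0.81 + 10^-1.64)
   = 1 / (1 + 6.4565 + 0.022909) = 1/7.4795 = 0.1337
[CO3²⁻] = α₂ × DIC = 0.1337 × 1.80 = 0.241 mmol/kg

[CO3²⁻] = 0.241 mmol/kg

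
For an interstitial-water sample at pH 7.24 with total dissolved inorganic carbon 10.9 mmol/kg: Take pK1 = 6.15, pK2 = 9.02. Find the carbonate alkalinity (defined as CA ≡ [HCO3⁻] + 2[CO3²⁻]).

CA = [HCO3⁻] + 2[CO3²⁻] = (α₁ + 2α₂)·DIC
At pH 7.24: [H⁺]/K1 = 10^-1.09 = 0.081283, K2/[H⁺] = 10^-1.78 = 0.016596
α₁ = 1/(1 + 0.081283 + 0.016596) = 1/1.0979 = 0.9108; α₂ = α₁·K2/[H⁺] = 0.01512
α₁ + 2α₂ = 0.9411
CA = 0.9411 × 10.9 = 10.3 mmol/kg

CA = 10.3 mmol/kg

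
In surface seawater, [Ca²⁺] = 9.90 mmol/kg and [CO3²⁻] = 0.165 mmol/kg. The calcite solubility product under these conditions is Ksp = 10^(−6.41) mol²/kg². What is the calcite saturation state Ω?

Ω = 4.20

Ksp = 10^(−6.41) = 3.890×10^-7
Ω = [Ca²⁺][CO3²⁻]/Ksp = (9.90×10^-3)(0.165×10^-3) / 3.890×10^-7 = 4.20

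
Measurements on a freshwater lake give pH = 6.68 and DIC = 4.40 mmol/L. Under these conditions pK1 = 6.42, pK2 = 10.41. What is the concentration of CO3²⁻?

α₂ = 1 / (1 + [H⁺]/K2 + [H⁺]²/(K1K2)) = 1 / (1 + 10^+3.73 + 10^+3.47)
   = 1 / (1 + 5370.3 + 2951.2) = 1/8322.5 = 0.0001202
[CO3²⁻] = α₂ × DIC = 0.0001202 × 4.40 = 0.000529 mmol/L = 0.529 μmol/L

[CO3²⁻] = 0.529 μmol/L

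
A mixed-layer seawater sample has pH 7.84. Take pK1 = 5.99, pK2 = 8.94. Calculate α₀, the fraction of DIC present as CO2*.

α₀ = 1 / (1 + K1/[H⁺] + K1K2/[H⁺]²) = 1 / (1 + 10^+1.85 + 10^+0.75)
   = 1 / (1 + 70.795 + 5.6234) = 1/77.418 = 0.01292

α₀ = 0.0129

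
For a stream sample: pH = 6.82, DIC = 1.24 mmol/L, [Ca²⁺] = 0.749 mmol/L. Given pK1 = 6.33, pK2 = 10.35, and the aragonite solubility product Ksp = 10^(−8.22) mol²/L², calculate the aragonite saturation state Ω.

α₂ = 1 / (1 + [H⁺]/K2 + [H⁺]²/(K1K2)) = 1 / (1 + 10^+3.53 + 10^+3.04)
   = 1 / (1 + 3388.4 + 1096.5) = 1/4485.9 = 0.0002229
[CO3²⁻] = α₂ × DIC = 0.0002229 × 1.24 = 0.0002764 mmol/L = 0.2764 μmol/L
Ksp = 10^(−8.22) = 6.026×10^-9
Ω = [Ca²⁺][CO3²⁻]/Ksp = (0.749×10^-3)(2.764×10^-7) / 6.026×10^-9 = 0.0344

Ω = 0.0344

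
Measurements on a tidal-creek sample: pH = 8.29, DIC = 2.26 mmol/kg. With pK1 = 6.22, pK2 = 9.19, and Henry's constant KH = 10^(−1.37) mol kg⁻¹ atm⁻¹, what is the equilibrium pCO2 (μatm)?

pCO2 = 398 μatm

α₀ = 1 / (1 + K1/[H⁺] + K1K2/[H⁺]²) = 1 / (1 + 10^+2.07 + 10^+1.17)
   = 1 / (1 + 117.49 + 14.791) = 1/133.28 = 0.007503
[CO2*] = α₀ × DIC = 0.007503 × 2.26 = 0.01696 mmol/kg = 16.96 μmol/kg
pCO2 = [CO2*]/KH = 1.696×10^-5 / 4.266×10^-2 = 398 μatm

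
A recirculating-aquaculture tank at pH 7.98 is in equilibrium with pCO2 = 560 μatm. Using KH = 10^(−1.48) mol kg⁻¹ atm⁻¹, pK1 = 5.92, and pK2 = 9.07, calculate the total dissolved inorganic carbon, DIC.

[CO2*] = KH · pCO2 = 10^(−1.48) × 560×10^-6 = 1.854×10^-5 mol/kg
α₀ = 1/(1 + K1/[H⁺] + K1K2/[H⁺]²) = 1/(1 + 10^+2.06 + 10^+0.97) = 0.007991
DIC = [CO2*]/α₀ = 1.854×10^-5 / 0.007991 = 2.32 mmol/kg

DIC = 2.32 mmol/kg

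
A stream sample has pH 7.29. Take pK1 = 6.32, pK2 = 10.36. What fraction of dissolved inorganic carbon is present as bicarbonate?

α₁ = 0.903

α₁ = 1 / (1 + [H⁺]/K1 + K2/[H⁺]) = 1 / (1 + 10^-0.97 + 10^-3.07)
   = 1 / (1 + 0.10715 + 0.00085114) = 1/1.1080 = 0.9025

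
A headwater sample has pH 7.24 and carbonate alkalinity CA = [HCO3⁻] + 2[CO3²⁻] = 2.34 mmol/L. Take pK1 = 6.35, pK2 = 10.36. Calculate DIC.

DIC = 2.64 mmol/L

CA = [HCO3⁻] + 2[CO3²⁻] = (α₁ + 2α₂)·DIC
At pH 7.24: [H⁺]/K1 = 10^-0.89 = 0.12882, K2/[H⁺] = 10^-3.12 = 0.00075858
α₁ = 1/(1 + 0.12882 + 0.00075858) = 1/1.1296 = 0.8853; α₂ = α₁·K2/[H⁺] = 0.0006716
α₁ + 2α₂ = 0.8866
DIC = CA / (α₁ + 2α₂) = 2.34 / 0.8866 = 2.64 mmol/L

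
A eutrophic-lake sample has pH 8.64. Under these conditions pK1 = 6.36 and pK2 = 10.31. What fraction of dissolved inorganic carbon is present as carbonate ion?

α₂ = 0.0208

α₂ = 1 / (1 + [H⁺]/K2 + [H⁺]²/(K1K2)) = 1 / (1 + 10^+1.67 + 10^-0.61)
   = 1 / (1 + 46.774 + 0.24547) = 1/48.019 = 0.02083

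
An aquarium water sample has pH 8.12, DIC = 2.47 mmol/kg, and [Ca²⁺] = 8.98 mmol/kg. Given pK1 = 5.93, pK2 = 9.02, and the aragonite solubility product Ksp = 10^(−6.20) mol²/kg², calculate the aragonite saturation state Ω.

α₂ = 1 / (1 + [H⁺]/K2 + [H⁺]²/(K1K2)) = 1 / (1 + 10^+0.90 + 10^-1.29)
   = 1 / (1 + 7.9433 + 0.051286) = 1/8.9946 = 0.1112
[CO3²⁻] = α₂ × DIC = 0.1112 × 2.47 = 0.2746 mmol/kg
Ksp = 10^(−6.20) = 6.310×10^-7
Ω = [Ca²⁺][CO3²⁻]/Ksp = (8.98×10^-3)(2.746×10^-4) / 6.310×10^-7 = 3.91

Ω = 3.91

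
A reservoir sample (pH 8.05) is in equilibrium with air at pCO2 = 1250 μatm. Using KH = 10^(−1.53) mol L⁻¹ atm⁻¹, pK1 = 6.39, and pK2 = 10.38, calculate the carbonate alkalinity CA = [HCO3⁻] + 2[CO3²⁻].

CA = 1.70 mmol/L

[CO2*] = KH · pCO2 = 10^(−1.53) × 1250×10^-6 = 3.689×10^-5 mol/L
α₀ = 1/(1 + K1/[H⁺] + K1K2/[H⁺]²) = 1/(1 + 10^+1.66 + 10^-0.67) = 0.02131
DIC = [CO2*]/α₀ = 3.689×10^-5 / 0.02131 = 1.731 mmol/L
CA = (α₁ + 2α₂)·DIC = (0.9741 + 2×0.004556) × 1.731 = 1.70 mmol/L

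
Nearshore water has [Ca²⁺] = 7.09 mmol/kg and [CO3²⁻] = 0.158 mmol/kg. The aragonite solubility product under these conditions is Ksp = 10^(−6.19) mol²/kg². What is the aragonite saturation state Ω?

Ksp = 10^(−6.19) = 6.457×10^-7
Ω = [Ca²⁺][CO3²⁻]/Ksp = (7.09×10^-3)(0.158×10^-3) / 6.457×10^-7 = 1.74

Ω = 1.74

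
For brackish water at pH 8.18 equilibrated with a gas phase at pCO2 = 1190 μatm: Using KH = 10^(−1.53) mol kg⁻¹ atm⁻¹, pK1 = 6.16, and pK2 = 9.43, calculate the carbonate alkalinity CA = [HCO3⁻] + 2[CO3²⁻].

[CO2*] = KH · pCO2 = 10^(−1.53) × 1190×10^-6 = 3.512×10^-5 mol/kg
α₀ = 1/(1 + K1/[H⁺] + K1K2/[H⁺]²) = 1/(1 + 10^+2.02 + 10^+0.77) = 0.008960
DIC = [CO2*]/α₀ = 3.512×10^-5 / 0.008960 = 3.919 mmol/kg
CA = (α₁ + 2α₂)·DIC = (0.9383 + 2×0.05276) × 3.919 = 4.09 mmol/kg

CA = 4.09 mmol/kg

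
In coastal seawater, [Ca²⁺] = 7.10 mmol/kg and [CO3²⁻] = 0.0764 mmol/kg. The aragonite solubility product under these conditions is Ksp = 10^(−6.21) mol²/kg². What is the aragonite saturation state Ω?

Ω = 0.880

Ksp = 10^(−6.21) = 6.166×10^-7
Ω = [Ca²⁺][CO3²⁻]/Ksp = (7.10×10^-3)(0.0764×10^-3) / 6.166×10^-7 = 0.880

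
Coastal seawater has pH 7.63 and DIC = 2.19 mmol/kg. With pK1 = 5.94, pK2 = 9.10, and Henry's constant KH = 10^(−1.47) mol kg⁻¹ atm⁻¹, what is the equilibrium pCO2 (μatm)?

α₀ = 1 / (1 + K1/[H⁺] + K1K2/[H⁺]²) = 1 / (1 + 10^+1.69 + 10^+0.22)
   = 1 / (1 + 48.978 + 1.6596) = 1/51.637 = 0.01937
[CO2*] = α₀ × DIC = 0.01937 × 2.19 = 0.04241 mmol/kg
pCO2 = [CO2*]/KH = 4.241×10^-5 / 3.388×10^-2 = 1250 μatm

pCO2 = 1250 μatm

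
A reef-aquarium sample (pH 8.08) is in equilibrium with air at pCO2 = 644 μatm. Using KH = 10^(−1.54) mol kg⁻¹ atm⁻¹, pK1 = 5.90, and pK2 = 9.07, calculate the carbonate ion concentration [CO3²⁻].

[CO2*] = KH · pCO2 = 10^(−1.54) × 644×10^-6 = 1.857×10^-5 mol/kg
α₀ = 1/(1 + K1/[H⁺] + K1K2/[H⁺]²) = 1/(1 + 10^+2.18 + 10^+1.19) = 0.005958
DIC = [CO2*]/α₀ = 1.857×10^-5 / 0.005958 = 3.117 mmol/kg
[CO3²⁻] = α₂·DIC; α₂ = 0.09228, so [CO3²⁻] = 0.09228 × 3.117 = 0.288 mmol/kg

[CO3²⁻] = 0.288 mmol/kg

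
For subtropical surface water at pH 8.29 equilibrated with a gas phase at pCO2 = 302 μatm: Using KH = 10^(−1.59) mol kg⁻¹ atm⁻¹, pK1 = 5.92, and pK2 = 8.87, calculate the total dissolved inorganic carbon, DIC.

[CO2*] = KH · pCO2 = 10^(−1.59) × 302×10^-6 = 7.763×10^-6 mol/kg
α₀ = 1/(1 + K1/[H⁺] + K1K2/[H⁺]²) = 1/(1 + 10^+2.37 + 10^+1.79) = 0.003366
DIC = [CO2*]/α₀ = 7.763×10^-6 / 0.003366 = 2.31 mmol/kg

DIC = 2.31 mmol/kg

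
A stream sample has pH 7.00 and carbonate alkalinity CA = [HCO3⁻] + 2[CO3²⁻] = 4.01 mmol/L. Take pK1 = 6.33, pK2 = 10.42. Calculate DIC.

CA = [HCO3⁻] + 2[CO3²⁻] = (α₁ + 2α₂)·DIC
At pH 7.00: [H⁺]/K1 = 10^-0.67 = 0.21380, K2/[H⁺] = 10^-3.42 = 0.00038019
α₁ = 1/(1 + 0.21380 + 0.00038019) = 1/1.2142 = 0.8236; α₂ = α₁·K2/[H⁺] = 0.0003131
α₁ + 2α₂ = 0.8242
DIC = CA / (α₁ + 2α₂) = 4.01 / 0.8242 = 4.87 mmol/L

DIC = 4.87 mmol/L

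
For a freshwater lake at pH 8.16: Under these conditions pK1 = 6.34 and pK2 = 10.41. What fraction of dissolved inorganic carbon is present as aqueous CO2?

α₀ = 0.0148

α₀ = 1 / (1 + K1/[H⁺] + K1K2/[H⁺]²) = 1 / (1 + 10^+1.82 + 10^-0.43)
   = 1 / (1 + 66.069 + 0.37154) = 1/67.441 = 0.01483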